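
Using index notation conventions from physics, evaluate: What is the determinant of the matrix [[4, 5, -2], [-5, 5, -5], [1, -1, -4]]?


Expanding along the first row, det(A) = a11*M_11 - a12*M_12 + a13*M_13, where M_1j is the (1,j) minor.
Minor M_11 = 5*-4 - -5*-1 = -25
Minor M_12 = -5*-4 - -5*1 = 25
Minor M_13 = -5*-1 - 5*1 = 0
det = 4*(-25) - 5*(25) + -2*(0)
    = -100 - 125 + 0
    = -225

-225


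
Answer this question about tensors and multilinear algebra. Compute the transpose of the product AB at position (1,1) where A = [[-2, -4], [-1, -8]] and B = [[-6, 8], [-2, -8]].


(AB)^T_{ij} = (AB)_{ji} = sum_k A_{jk} B_{ki}.
For i=1, j=1 we need (AB)_{11}:
A_{11} * B_{11} = -2 * -6 = 12
A_{12} * B_{21} = -4 * -2 = 8
Sum = 12 + 8 = 20

20


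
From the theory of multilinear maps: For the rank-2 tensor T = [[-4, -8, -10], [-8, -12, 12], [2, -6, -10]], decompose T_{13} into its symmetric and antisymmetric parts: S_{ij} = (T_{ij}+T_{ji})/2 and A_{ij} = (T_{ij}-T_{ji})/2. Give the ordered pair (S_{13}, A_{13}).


T_{13} = -10
T_{31} = 2
S_{13} = (-10 + 2)/2 = -8/2 = -4
A_{13} = (-10 - 2)/2 = -12/2 = -6
Check: S + A = -4 + -6 = -10 = T_{13}.

(-4, -6)


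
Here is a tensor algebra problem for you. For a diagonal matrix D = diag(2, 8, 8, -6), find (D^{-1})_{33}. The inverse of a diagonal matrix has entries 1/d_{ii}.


For a diagonal matrix, the inverse has entries (D^{-1})_{ii} = 1/d_{ii}.
The diagonal entries are: d_{11} = 2, d_{22} = 8, d_{33} = 8, d_{44} = -6
We need (D^{-1})_{33} = 1/d_{33} = 1/8 = 1/8

1/8


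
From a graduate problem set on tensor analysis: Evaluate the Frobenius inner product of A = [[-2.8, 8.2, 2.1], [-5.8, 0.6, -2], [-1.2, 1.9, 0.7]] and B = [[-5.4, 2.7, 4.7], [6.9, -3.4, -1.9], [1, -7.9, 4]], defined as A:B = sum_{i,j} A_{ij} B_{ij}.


A:B = sum over all i,j of A_{ij} * B_{ij}.
Row 1: -2.8*-5.4=15.12, 8.2*2.7=22.14, 2.1*4.7=9.87 => row sum = 47.13
Row 2: -5.8*6.9=-40.02, 0.6*-3.4=-2.04, -2*-1.9=3.8 => row sum = -38.26
Row 3: -1.2*1=-1.2, 1.9*-7.9=-15.01, 0.7*4=2.8 => row sum = -13.41
Total = 47.13 + -38.26 + -13.41 = -4.54

-4.54


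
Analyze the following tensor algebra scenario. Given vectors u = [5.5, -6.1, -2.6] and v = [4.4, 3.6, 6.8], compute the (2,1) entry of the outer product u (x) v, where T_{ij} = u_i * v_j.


The outer product entry T_{ij} = u_i * v_j.
We need i=2, j=1.
u_2 = -6.1, v_1 = 4.4
T_{2,1} = -6.1 * 4.4 = -26.84

-26.84


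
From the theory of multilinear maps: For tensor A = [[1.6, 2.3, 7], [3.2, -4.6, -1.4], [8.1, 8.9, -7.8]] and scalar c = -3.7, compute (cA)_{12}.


Scalar multiplication: (cA)_{ij} = c * A_{ij}.
c = -3.7
A_{12} = 2.3
(cA)_{12} = -3.7 * 2.3 = -8.51

-8.51


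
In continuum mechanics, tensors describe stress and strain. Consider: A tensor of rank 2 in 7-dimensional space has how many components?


The number of components of a rank-r tensor in d dimensions is d^r.
Here d = 7 and r = 2.
7^2 = 49

49


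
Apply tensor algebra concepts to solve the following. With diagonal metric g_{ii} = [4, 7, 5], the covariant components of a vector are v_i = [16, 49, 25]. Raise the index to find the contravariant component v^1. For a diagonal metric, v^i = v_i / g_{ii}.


To raise an index with a diagonal metric: v^i = v_i / g_{ii}.
For index 1: v_1 = 16, g_{11} = 4
v^1 = 16 / 4 = 4

4


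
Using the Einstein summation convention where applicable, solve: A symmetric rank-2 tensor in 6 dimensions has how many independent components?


A symmetric rank-2 tensor in d dimensions has d(d+1)/2 independent components.
d = 6
d(d+1)/2 = 6 * 7 / 2 = 42 / 2 = 21

21


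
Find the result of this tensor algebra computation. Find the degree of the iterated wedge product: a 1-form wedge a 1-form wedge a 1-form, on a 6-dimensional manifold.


The degree of a wedge product is the sum of the degrees of the individual forms.
Degrees: 1, 1, 1
Total degree = 1 + 1 + 1 = 3

3


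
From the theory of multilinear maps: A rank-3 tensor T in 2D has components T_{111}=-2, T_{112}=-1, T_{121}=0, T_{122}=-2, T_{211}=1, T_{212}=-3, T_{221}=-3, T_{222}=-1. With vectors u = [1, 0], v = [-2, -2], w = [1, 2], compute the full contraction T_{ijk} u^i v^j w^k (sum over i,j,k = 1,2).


S = sum over i,j,k of T_{ijk} u_i v_j w_k. Expanding all 8 terms:
T_{111}*u_1*v_1*w_1 = -2*1*-2*1 = 4  (running total: 4)
T_{112}*u_1*v_1*w_2 = -1*1*-2*2 = 4  (running total: 8)
T_{121}*u_1*v_2*w_1 = 0*1*-2*1 = 0  (running total: 8)
T_{122}*u_1*v_2*w_2 = -2*1*-2*2 = 8  (running total: 16)
T_{211}*u_2*v_1*w_1 = 1*0*-2*1 = 0  (running total: 16)
T_{212}*u_2*v_1*w_2 = -3*0*-2*2 = 0  (running total: 16)
T_{221}*u_2*v_2*w_1 = -3*0*-2*1 = 0  (running total: 16)
T_{222}*u_2*v_2*w_2 = -1*0*-2*2 = 0  (running total: 16)
S = 16

16


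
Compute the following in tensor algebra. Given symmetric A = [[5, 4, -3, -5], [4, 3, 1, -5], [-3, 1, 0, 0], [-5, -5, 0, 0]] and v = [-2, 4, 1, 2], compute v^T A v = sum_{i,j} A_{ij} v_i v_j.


First compute Av:
(Av)_1 = 5*-2 + 4*4 + -3*1 + -5*2 = -7
(Av)_2 = 4*-2 + 3*4 + 1*1 + -5*2 = -5
(Av)_3 = -3*-2 + 1*4 + 0*1 + 0*2 = 10
(Av)_4 = -5*-2 + -5*4 + 0*1 + 0*2 = -10
Av = [-7, -5, 10, -10]
Then v^T (Av) = -2*-7 + 4*-5 + 1*10 + 2*-10
= 14 + -20 + 10 + -20 = -16

-16


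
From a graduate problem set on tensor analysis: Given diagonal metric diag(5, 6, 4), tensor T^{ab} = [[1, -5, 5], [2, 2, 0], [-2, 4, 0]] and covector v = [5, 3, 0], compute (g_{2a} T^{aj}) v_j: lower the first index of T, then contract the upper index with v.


Step 1: lower the first index. For a diagonal metric, g_{ia} T^{aj} = g_{ii} T^{ij} (no sum on i).
g_{22} = 6
S_2{}^1 = 6 * T^{21} = 6 * 2 = 12
S_2{}^2 = 6 * T^{22} = 6 * 2 = 12
S_2{}^3 = 6 * T^{23} = 6 * 0 = 0
Step 2: contract S_2{}^j with v_j.
S_2{}^1 * v_1 = 12 * 5 = 60
S_2{}^2 * v_2 = 12 * 3 = 36
S_2{}^3 * v_3 = 0 * 0 = 0
Result = 60 + 36 + 0 = 96

96


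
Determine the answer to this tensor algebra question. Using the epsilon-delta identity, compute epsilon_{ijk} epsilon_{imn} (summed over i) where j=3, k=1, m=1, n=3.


Using the identity: epsilon_{ijk} epsilon_{imn} = delta_{jm} delta_{kn} - delta_{jn} delta_{km}.
delta_{31} = 0
delta_{13} = 0
delta_{33} = 1
delta_{11} = 1
Result = 0 * 0 - 1 * 1 = 0 - 1 = -1

-1


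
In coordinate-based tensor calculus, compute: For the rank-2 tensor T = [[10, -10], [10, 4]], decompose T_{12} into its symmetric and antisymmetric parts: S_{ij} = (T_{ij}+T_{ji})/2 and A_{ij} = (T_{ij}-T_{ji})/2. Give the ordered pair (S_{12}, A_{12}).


T_{12} = -10
T_{21} = 10
S_{12} = (-10 + 10)/2 = 0/2 = 0
A_{12} = (-10 - 10)/2 = -20/2 = -10
Check: S + A = 0 + -10 = -10 = T_{12}.

(0, -10)


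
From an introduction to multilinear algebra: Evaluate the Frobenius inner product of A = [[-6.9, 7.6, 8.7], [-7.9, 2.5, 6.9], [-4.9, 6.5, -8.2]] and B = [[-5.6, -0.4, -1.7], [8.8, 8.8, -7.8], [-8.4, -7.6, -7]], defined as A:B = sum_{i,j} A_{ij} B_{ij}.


A:B = sum over all i,j of A_{ij} * B_{ij}.
Row 1: -6.9*-5.6=38.64, 7.6*-0.4=-3.04, 8.7*-1.7=-14.79 => row sum = 20.81
Row 2: -7.9*8.8=-69.52, 2.5*8.8=22, 6.9*-7.8=-53.82 => row sum = -101.34
Row 3: -4.9*-8.4=41.16, 6.5*-7.6=-49.4, -8.2*-7=57.4 => row sum = 49.16
Total = 20.81 + -101.34 + 49.16 = -31.37

-31.37


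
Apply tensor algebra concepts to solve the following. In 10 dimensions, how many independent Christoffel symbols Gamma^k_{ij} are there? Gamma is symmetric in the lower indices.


Christoffel symbols Gamma^k_{ij} are symmetric in i,j, so there are d * d(d+1)/2 independent symbols.
d = 10
d(d+1)/2 = 10 * 11 / 2 = 55
Total = 10 * 55 = 550

550


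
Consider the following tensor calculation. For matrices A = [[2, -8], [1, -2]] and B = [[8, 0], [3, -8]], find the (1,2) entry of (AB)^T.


(AB)^T_{ij} = (AB)_{ji} = sum_k A_{jk} B_{ki}.
For i=1, j=2 we need (AB)_{21}:
A_{21} * B_{11} = 1 * 8 = 8
A_{22} * B_{21} = -2 * 3 = -6
Sum = 8 + -6 = 2

2


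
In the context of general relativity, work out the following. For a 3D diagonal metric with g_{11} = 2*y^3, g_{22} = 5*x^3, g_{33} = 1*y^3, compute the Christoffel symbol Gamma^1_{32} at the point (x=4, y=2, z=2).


For a diagonal metric, Gamma^k_{ij} = (1/2) g^{kk} (dg_{ik}/dx_j + dg_{jk}/dx_i - dg_{ij}/dx_k).
The metric is diagonal, so g_{ab} = 0 for a != b.
At the given point: g_{11} = 16, g_{22} = 320, g_{33} = 8
g^{11} = 1/16
dg_{31}/dx_2 = 0 (off-diagonal)
dg_{21}/dx_3 = 0 (off-diagonal)
dg_{32}/dx_1 = 0 (off-diagonal)
Numerator = 0 + 0 - 0 = 0
Gamma^1_{32} = 0 / (2 * 16) = 0

0


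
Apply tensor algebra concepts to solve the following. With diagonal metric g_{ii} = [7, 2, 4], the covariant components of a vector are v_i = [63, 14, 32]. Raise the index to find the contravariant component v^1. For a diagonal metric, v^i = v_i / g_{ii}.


To raise an index with a diagonal metric: v^i = v_i / g_{ii}.
For index 1: v_1 = 63, g_{11} = 7
v^1 = 63 / 7 = 9

9


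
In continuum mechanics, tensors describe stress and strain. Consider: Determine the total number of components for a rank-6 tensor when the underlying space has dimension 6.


The number of components of a rank-r tensor in d dimensions is d^r.
Here d = 6 and r = 6.
6^6 = 46656

46656


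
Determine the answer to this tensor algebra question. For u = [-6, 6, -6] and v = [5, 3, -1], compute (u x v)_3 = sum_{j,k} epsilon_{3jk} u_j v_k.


(u x v)_3 = sum_{j,k} epsilon_{3jk} u_j v_k. Only permutations of (1,2,3) contribute; the two non-zero terms are:
eps_{312} u_1 v_2 = 1 * -6 * 3 = -18
eps_{321} u_2 v_1 = -1 * 6 * 5 = -30
(u x v)_3 = -48

-48


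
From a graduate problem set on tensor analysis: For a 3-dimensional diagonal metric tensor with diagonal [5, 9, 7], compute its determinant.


For a diagonal metric, the determinant is the product of diagonal entries.
Diagonal entries: 5, 9, 7
det(g) = 5 * 9 * 7 = 315

315


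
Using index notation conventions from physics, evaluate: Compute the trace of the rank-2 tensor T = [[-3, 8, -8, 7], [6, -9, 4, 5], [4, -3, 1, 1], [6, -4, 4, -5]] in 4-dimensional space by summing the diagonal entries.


The contraction (trace) of a rank-2 tensor is the sum of its diagonal elements.
Diagonal entries: A[1,1] = -3, A[2,2] = -9, A[3,3] = 1, A[4,4] = -5
Tr(A) = -3 + -9 + 1 + -5 = -16

-16


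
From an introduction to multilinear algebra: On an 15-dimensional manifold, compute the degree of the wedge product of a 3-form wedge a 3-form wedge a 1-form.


The degree of a wedge product is the sum of the degrees of the individual forms.
Degrees: 3, 3, 1
Total degree = 3 + 3 + 1 = 7

7


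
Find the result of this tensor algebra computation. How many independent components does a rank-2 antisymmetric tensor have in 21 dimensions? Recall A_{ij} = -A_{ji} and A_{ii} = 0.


An antisymmetric rank-2 tensor satisfies A_{ij} = -A_{ji}, so diagonal entries are zero.
The independent components are the upper-triangular entries: C(n, 2) = n(n-1)/2.
n = 21
C(21, 2) = 21 * 20 / 2 = 420 / 2 = 210

210


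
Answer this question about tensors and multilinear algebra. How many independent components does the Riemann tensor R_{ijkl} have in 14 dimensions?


The Riemann tensor in d dimensions has d^2(d^2 - 1)/12 independent components.
d = 14, so d^2 = 196
d^2 - 1 = 195
d^2(d^2 - 1) = 196 * 195 = 38220
Divide by 12: 38220 / 12 = 3185

3185


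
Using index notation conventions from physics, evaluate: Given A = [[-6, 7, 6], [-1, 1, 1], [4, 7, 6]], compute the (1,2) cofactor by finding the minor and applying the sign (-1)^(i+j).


To find cofactor C_{12}, delete row 1 and column 2.
The resulting 2x2 submatrix is: [[-1, 1], [4, 6]]
Minor M_{12} = -1*6 - 1*4
  = -6 - 4 = -10
Sign = (-1)^(1+2) = (-1)^3 = -1
Cofactor C_{12} = -1 * -10 = 10

10


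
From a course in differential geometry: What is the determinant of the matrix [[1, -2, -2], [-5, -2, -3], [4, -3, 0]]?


Expanding along the first row, det(A) = a11*M_11 - a12*M_12 + a13*M_13, where M_1j is the (1,j) minor.
Minor M_11 = -2*0 - -3*-3 = -9
Minor M_12 = -5*0 - -3*4 = 12
Minor M_13 = -5*-3 - -2*4 = 23
det = 1*(-9) - -2*(12) + -2*(23)
    = -9 - -24 + -46
    = -31

-31


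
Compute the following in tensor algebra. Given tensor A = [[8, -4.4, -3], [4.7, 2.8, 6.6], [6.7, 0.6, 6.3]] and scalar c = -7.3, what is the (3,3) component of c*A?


Scalar multiplication: (cA)_{ij} = c * A_{ij}.
c = -7.3
A_{33} = 6.3
(cA)_{33} = -7.3 * 6.3 = -45.99

-45.99


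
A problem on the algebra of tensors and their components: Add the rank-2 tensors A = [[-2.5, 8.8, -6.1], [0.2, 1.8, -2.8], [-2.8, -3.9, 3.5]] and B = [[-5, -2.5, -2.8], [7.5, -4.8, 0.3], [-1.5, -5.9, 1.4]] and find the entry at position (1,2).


Tensor addition is component-wise: (A + B)_{ij} = A_{ij} + B_{ij}.
A_{12} = 8.8
B_{12} = -2.5
(A + B)_{12} = 8.8 + -2.5 = 6.3

6.3


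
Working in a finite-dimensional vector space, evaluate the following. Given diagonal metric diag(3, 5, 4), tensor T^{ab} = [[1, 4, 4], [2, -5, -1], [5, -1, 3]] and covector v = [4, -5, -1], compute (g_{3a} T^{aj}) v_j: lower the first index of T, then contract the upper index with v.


Step 1: lower the first index. For a diagonal metric, g_{ia} T^{aj} = g_{ii} T^{ij} (no sum on i).
g_{33} = 4
S_3{}^1 = 4 * T^{31} = 4 * 5 = 20
S_3{}^2 = 4 * T^{32} = 4 * -1 = -4
S_3{}^3 = 4 * T^{33} = 4 * 3 = 12
Step 2: contract S_3{}^j with v_j.
S_3{}^1 * v_1 = 20 * 4 = 80
S_3{}^2 * v_2 = -4 * -5 = 20
S_3{}^3 * v_3 = 12 * -1 = -12
Result = 80 + 20 + -12 = 88

88


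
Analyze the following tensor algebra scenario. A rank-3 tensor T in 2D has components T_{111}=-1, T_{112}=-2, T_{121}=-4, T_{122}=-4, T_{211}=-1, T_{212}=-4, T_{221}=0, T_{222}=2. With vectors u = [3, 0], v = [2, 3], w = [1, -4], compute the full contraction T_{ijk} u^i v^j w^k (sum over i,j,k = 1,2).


S = sum over i,j,k of T_{ijk} u_i v_j w_k. Expanding all 8 terms:
T_{111}*u_1*v_1*w_1 = -1*3*2*1 = -6  (running total: -6)
T_{112}*u_1*v_1*w_2 = -2*3*2*-4 = 48  (running total: 42)
T_{121}*u_1*v_2*w_1 = -4*3*3*1 = -36  (running total: 6)
T_{122}*u_1*v_2*w_2 = -4*3*3*-4 = 144  (running total: 150)
T_{211}*u_2*v_1*w_1 = -1*0*2*1 = 0  (running total: 150)
T_{212}*u_2*v_1*w_2 = -4*0*2*-4 = 0  (running total: 150)
T_{221}*u_2*v_2*w_1 = 0*0*3*1 = 0  (running total: 150)
T_{222}*u_2*v_2*w_2 = 2*0*3*-4 = 0  (running total: 150)
S = 150

150


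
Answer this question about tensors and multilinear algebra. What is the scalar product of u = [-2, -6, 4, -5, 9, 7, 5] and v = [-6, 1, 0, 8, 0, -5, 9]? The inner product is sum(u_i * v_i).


The inner product u . v = sum of u_i * v_i.
Term-by-term: -2 * -6, -6 * 1, 4 * 0, -5 * 8, 9 * 0, 7 * -5, 5 * 9
Products: 12, -6, 0, -40, 0, -35, 45
Sum = 12 + -6 + 0 + -40 + 0 + -35 + 45 = -24

-24


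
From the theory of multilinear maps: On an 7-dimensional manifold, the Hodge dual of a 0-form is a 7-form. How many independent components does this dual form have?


The Hodge dual of a p-form on an n-dimensional manifold is an (n-p)-form.
n = 7, p = 0, so dual degree = 7 - 0 = 7
The number of components is C(n, n-p) = C(7, 7) = 1

1


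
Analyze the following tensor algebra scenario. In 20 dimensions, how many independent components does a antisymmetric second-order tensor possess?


A antisymmetric rank-2 tensor in d dimensions has d(d-1)/2 independent components.
d = 20
d(d-1)/2 = 20 * 19 / 2 = 380 / 2 = 190

190


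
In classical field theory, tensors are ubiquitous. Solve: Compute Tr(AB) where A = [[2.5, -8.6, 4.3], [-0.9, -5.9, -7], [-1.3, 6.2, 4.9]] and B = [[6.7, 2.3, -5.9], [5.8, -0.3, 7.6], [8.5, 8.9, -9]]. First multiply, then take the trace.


Tr(AB) = sum_i (AB)_{ii} where (AB)_{ii} = sum_k A_{ik} B_{ki}.
(AB)_{11} = 2.5*6.7 + -8.6*5.8 + 4.3*8.5 = 3.42
(AB)_{22} = -0.9*2.3 + -5.9*-0.3 + -7*8.9 = -62.6
(AB)_{33} = -1.3*-5.9 + 6.2*7.6 + 4.9*-9 = 10.69
Tr(AB) = 3.42 + -62.6 + 10.69 = -48.49

-48.49


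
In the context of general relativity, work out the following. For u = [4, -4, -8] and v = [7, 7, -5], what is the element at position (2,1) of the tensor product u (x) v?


The outer product entry T_{ij} = u_i * v_j.
We need i=2, j=1.
u_2 = -4, v_1 = 7
T_{2,1} = -4 * 7 = -28

-28


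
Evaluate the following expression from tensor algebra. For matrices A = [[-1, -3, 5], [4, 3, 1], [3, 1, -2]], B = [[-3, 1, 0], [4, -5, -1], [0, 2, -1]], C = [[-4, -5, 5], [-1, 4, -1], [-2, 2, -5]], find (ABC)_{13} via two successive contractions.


(ABC)_{13} = sum_m (AB)_{1m} C_{m3}. First compute row 1 of AB.
(AB)_{11} = -1*-3 + -3*4 + 5*0 = -9
(AB)_{12} = -1*1 + -3*-5 + 5*2 = 24
(AB)_{13} = -1*0 + -3*-1 + 5*-1 = -2
Now contract with column 3 of C:
(AB)_{11} * C_{13} = -9 * 5 = -45
(AB)_{12} * C_{23} = 24 * -1 = -24
(AB)_{13} * C_{33} = -2 * -5 = 10
(ABC)_{13} = -45 + -24 + 10 = -59

-59


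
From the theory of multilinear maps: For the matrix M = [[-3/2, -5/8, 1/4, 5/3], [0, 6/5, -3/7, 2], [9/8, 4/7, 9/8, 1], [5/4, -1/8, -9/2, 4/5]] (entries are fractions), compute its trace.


The trace is the sum of diagonal entries.
Diagonal: M[1,1] = -3/2, M[2,2] = 6/5, M[3,3] = 9/8, M[4,4] = 4/5
Tr(M) = -3/2 + 6/5 + 9/8 + 4/5
Computing step by step:
After adding M[1,1]: -3/2
After adding M[2,2]: -3/10
After adding M[3,3]: 33/40
After adding M[4,4]: 13/8
Tr(M) = 13/8

13/8


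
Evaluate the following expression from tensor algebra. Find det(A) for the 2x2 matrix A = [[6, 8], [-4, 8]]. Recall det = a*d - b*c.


For a 2x2 matrix [[a, b], [c, d]], det = a*d - b*c.
a = 6, b = 8, c = -4, d = 8
a*d = 6 * 8 = 48
b*c = 8 * -4 = -32
det = 48 - -32 = 80

80


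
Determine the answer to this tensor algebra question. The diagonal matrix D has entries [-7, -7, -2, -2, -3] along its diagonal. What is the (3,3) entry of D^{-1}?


For a diagonal matrix, the inverse has entries (D^{-1})_{ii} = 1/d_{ii}.
The diagonal entries are: d_{11} = -7, d_{22} = -7, d_{33} = -2, d_{44} = -2, d_{55} = -3
We need (D^{-1})_{33} = 1/d_{33} = 1/-2 = -1/2

-1/2


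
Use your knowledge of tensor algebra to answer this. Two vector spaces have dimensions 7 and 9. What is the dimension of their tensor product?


The dimension of a tensor product is the product of dimensions.
dim(V) = 7, dim(W) = 9
dim(V (x) W) = 7 * 9 = 63

63


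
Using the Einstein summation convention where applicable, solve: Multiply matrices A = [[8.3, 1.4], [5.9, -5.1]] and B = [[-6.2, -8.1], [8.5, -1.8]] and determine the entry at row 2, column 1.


(AB)_{ij} = sum_k A_{ik} B_{kj}.
For i=2, j=1:
A_{21} * B_{11} = 5.9 * -6.2 = -36.58
A_{22} * B_{21} = -5.1 * 8.5 = -43.35
Sum = -36.58 + -43.35 = -79.93

-79.93


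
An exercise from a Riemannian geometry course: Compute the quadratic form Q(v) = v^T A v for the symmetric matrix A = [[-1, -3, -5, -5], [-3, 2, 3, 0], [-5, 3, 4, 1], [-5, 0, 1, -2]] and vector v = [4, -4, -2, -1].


First compute Av:
(Av)_1 = -1*4 + -3*-4 + -5*-2 + -5*-1 = 23
(Av)_2 = -3*4 + 2*-4 + 3*-2 + 0*-1 = -26
(Av)_3 = -5*4 + 3*-4 + 4*-2 + 1*-1 = -41
(Av)_4 = -5*4 + 0*-4 + 1*-2 + -2*-1 = -20
Av = [23, -26, -41, -20]
Then v^T (Av) = 4*23 + -4*-26 + -2*-41 + -1*-20
= 92 + 104 + 82 + 20 = 298

298


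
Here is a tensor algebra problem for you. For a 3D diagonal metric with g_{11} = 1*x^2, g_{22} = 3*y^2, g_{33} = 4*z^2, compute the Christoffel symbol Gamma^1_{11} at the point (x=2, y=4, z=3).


For a diagonal metric, Gamma^k_{ij} = (1/2) g^{kk} (dg_{ik}/dx_j + dg_{jk}/dx_i - dg_{ij}/dx_k).
The metric is diagonal, so g_{ab} = 0 for a != b.
At the given point: g_{11} = 4, g_{22} = 48, g_{33} = 36
g^{11} = 1/4
dg_{11}/dx_1 = dg_{11}/dx_1 = 4
dg_{11}/dx_1 = dg_{11}/dx_1 = 4
dg_{11}/dx_1 = dg_{11}/dx_1 = 4
Numerator = 4 + 4 - 4 = 4
Gamma^1_{11} = 4 / (2 * 4) = 1/2

1/2


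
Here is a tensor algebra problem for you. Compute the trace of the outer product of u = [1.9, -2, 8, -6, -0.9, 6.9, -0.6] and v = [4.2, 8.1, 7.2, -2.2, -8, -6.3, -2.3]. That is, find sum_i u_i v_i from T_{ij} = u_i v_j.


The outer product gives T_{ij} = u_i v_j.
The trace (contraction) is Tr(T) = sum_i T_{ii} = sum_i u_i v_i.
Diagonal entries:
T_{11} = u_1 * v_1 = 1.9 * 4.2 = 7.98
T_{22} = u_2 * v_2 = -2 * 8.1 = -16.2
T_{33} = u_3 * v_3 = 8 * 7.2 = 57.6
T_{44} = u_4 * v_4 = -6 * -2.2 = 13.2
T_{55} = u_5 * v_5 = -0.9 * -8 = 7.2
T_{66} = u_6 * v_6 = 6.9 * -6.3 = -43.47
T_{77} = u_7 * v_7 = -0.6 * -2.3 = 1.38
Tr(T) = 7.98 + -16.2 + 57.6 + 13.2 + 7.2 + -43.47 + 1.38 = 27.69

27.69


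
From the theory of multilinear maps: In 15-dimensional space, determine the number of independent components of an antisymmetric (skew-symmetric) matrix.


An antisymmetric rank-2 tensor satisfies A_{ij} = -A_{ji}, so diagonal entries are zero.
The independent components are the upper-triangular entries: C(n, 2) = n(n-1)/2.
n = 15
C(15, 2) = 15 * 14 / 2 = 210 / 2 = 105

105


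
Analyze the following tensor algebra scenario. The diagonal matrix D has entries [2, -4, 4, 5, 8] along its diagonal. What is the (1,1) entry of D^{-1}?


For a diagonal matrix, the inverse has entries (D^{-1})_{ii} = 1/d_{ii}.
The diagonal entries are: d_{11} = 2, d_{22} = -4, d_{33} = 4, d_{44} = 5, d_{55} = 8
We need (D^{-1})_{11} = 1/d_{11} = 1/2 = 1/2

1/2


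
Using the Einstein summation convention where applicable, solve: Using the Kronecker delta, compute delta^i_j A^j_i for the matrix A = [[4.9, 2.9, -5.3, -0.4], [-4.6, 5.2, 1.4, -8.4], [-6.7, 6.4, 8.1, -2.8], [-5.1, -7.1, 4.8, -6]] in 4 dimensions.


The contraction (trace) of a rank-2 tensor is the sum of its diagonal elements.
Diagonal entries: A[1,1] = 4.9, A[2,2] = 5.2, A[3,3] = 8.1, A[4,4] = -6
Tr(A) = 4.9 + 5.2 + 8.1 + -6 = 12.2

12.2


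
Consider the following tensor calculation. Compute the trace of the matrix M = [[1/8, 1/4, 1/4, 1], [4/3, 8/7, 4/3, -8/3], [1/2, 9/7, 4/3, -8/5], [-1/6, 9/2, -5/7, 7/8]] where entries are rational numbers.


The trace is the sum of diagonal entries.
Diagonal: M[1,1] = 1/8, M[2,2] = 8/7, M[3,3] = 4/3, M[4,4] = 7/8
Tr(M) = 1/8 + 8/7 + 4/3 + 7/8
Computing step by step:
After adding M[1,1]: 1/8
After adding M[2,2]: 71/56
After adding M[3,3]: 437/168
After adding M[4,4]: 73/21
Tr(M) = 73/21

73/21


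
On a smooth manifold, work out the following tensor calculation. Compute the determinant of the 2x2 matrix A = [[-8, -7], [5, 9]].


For a 2x2 matrix [[a, b], [c, d]], det = a*d - b*c.
a = -8, b = -7, c = 5, d = 9
a*d = -8 * 9 = -72
b*c = -7 * 5 = -35
det = -72 - -35 = -37

-37


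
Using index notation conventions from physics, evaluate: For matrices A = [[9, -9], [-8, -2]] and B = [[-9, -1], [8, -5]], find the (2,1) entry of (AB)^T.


(AB)^T_{ij} = (AB)_{ji} = sum_k A_{jk} B_{ki}.
For i=2, j=1 we need (AB)_{12}:
A_{11} * B_{12} = 9 * -1 = -9
A_{12} * B_{22} = -9 * -5 = 45
Sum = -9 + 45 = 36

36


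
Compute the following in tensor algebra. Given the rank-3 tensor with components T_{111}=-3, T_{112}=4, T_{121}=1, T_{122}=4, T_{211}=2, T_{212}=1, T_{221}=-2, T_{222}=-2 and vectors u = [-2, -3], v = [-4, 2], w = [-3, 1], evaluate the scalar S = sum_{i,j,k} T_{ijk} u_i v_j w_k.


S = sum over i,j,k of T_{ijk} u_i v_j w_k. Expanding all 8 terms:
T_{111}*u_1*v_1*w_1 = -3*-2*-4*-3 = 72  (running total: 72)
T_{112}*u_1*v_1*w_2 = 4*-2*-4*1 = 32  (running total: 104)
T_{121}*u_1*v_2*w_1 = 1*-2*2*-3 = 12  (running total: 116)
T_{122}*u_1*v_2*w_2 = 4*-2*2*1 = -16  (running total: 100)
T_{211}*u_2*v_1*w_1 = 2*-3*-4*-3 = -72  (running total: 28)
T_{212}*u_2*v_1*w_2 = 1*-3*-4*1 = 12  (running total: 40)
T_{221}*u_2*v_2*w_1 = -2*-3*2*-3 = -36  (running total: 4)
T_{222}*u_2*v_2*w_2 = -2*-3*2*1 = 12  (running total: 16)
S = 16

16


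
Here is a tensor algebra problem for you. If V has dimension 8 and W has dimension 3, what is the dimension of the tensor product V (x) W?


The dimension of a tensor product is the product of dimensions.
dim(V) = 8, dim(W) = 3
dim(V (x) W) = 8 * 3 = 24

24


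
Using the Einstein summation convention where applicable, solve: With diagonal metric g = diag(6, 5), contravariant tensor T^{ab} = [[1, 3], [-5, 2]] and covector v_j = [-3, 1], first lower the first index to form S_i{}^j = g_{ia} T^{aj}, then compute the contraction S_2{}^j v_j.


Step 1: lower the first index. For a diagonal metric, g_{ia} T^{aj} = g_{ii} T^{ij} (no sum on i).
g_{22} = 5
S_2{}^1 = 5 * T^{21} = 5 * -5 = -25
S_2{}^2 = 5 * T^{22} = 5 * 2 = 10
Step 2: contract S_2{}^j with v_j.
S_2{}^1 * v_1 = -25 * -3 = 75
S_2{}^2 * v_2 = 10 * 1 = 10
Result = 75 + 10 = 85

85


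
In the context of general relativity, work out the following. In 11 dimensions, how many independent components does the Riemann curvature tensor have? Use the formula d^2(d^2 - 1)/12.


The Riemann tensor in d dimensions has d^2(d^2 - 1)/12 independent components.
d = 11, so d^2 = 121
d^2 - 1 = 120
d^2(d^2 - 1) = 121 * 120 = 14520
Divide by 12: 14520 / 12 = 1210

1210


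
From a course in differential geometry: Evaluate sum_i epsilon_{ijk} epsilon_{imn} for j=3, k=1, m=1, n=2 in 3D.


Using the identity: epsilon_{ijk} epsilon_{imn} = delta_{jm} delta_{kn} - delta_{jn} delta_{km}.
delta_{31} = 0
delta_{12} = 0
delta_{32} = 0
delta_{11} = 1
Result = 0 * 0 - 0 * 1 = 0 - 0 = 0

0


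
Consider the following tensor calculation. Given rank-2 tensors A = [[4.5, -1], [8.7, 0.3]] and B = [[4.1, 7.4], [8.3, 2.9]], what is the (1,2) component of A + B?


Tensor addition is component-wise: (A + B)_{ij} = A_{ij} + B_{ij}.
A_{12} = -1
B_{12} = 7.4
(A + B)_{12} = -1 + 7.4 = 6.4

6.4


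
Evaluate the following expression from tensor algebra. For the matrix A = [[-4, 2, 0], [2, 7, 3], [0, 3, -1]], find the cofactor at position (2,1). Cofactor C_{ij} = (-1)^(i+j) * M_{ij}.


To find cofactor C_{21}, delete row 2 and column 1.
The resulting 2x2 submatrix is: [[2, 0], [3, -1]]
Minor M_{21} = 2*-1 - 0*3
  = -2 - 0 = -2
Sign = (-1)^(2+1) = (-1)^3 = -1
Cofactor C_{21} = -1 * -2 = 2

2


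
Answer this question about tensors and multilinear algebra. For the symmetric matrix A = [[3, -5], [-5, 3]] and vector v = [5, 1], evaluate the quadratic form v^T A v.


First compute Av:
(Av)_1 = 3*5 + -5*1 = 10
(Av)_2 = -5*5 + 3*1 = -22
Av = [10, -22]
Then v^T (Av) = 5*10 + 1*-22
= 50 + -22 = 28

28


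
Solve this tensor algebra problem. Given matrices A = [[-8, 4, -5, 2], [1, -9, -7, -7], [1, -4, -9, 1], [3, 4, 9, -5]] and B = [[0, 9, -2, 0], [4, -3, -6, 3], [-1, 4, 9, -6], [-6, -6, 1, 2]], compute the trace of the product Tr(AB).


Tr(AB) = sum_i (AB)_{ii} where (AB)_{ii} = sum_k A_{ik} B_{ki}.
(AB)_{11} = -8*0 + 4*4 + -5*-1 + 2*-6 = 9
(AB)_{22} = 1*9 + -9*-3 + -7*4 + -7*-6 = 50
(AB)_{33} = 1*-2 + -4*-6 + -9*9 + 1*1 = -58
(AB)_{44} = 3*0 + 4*3 + 9*-6 + -5*2 = -52
Tr(AB) = 9 + 50 + -58 + -52 = -51

-51


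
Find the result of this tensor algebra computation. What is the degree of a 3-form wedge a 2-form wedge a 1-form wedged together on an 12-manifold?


The degree of a wedge product is the sum of the degrees of the individual forms.
Degrees: 3, 2, 1
Total degree = 3 + 2 + 1 = 6

6


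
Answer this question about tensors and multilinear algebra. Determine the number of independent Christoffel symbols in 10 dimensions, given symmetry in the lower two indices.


Christoffel symbols Gamma^k_{ij} are symmetric in i,j, so there are d * d(d+1)/2 independent symbols.
d = 10
d(d+1)/2 = 10 * 11 / 2 = 55
Total = 10 * 55 = 550

550


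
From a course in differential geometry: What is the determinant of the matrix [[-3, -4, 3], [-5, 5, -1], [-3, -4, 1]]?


Expanding along the first row, det(A) = a11*M_11 - a12*M_12 + a13*M_13, where M_1j is the (1,j) minor.
Minor M_11 = 5*1 - -1*-4 = 1
Minor M_12 = -5*1 - -1*-3 = -8
Minor M_13 = -5*-4 - 5*-3 = 35
det = -3*(1) - -4*(-8) + 3*(35)
    = -3 - 32 + 105
    = 70

70


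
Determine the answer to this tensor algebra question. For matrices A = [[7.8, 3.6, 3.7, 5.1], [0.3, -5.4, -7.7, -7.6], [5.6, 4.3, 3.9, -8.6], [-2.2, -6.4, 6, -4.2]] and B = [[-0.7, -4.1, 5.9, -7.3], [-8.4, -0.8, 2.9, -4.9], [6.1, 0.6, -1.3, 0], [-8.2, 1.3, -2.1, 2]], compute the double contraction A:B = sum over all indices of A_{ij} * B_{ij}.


A:B = sum over all i,j of A_{ij} * B_{ij}.
Row 1: 7.8*-0.7=-5.46, 3.6*-4.1=-14.76, 3.7*5.9=21.83, 5.1*-7.3=-37.23 => row sum = -35.62
Row 2: 0.3*-8.4=-2.52, -5.4*-0.8=4.32, -7.7*2.9=-22.33, -7.6*-4.9=37.24 => row sum = 16.71
Row 3: 5.6*6.1=34.16, 4.3*0.6=2.58, 3.9*-1.3=-5.07, -8.6*0=0 => row sum = 31.67
Row 4: -2.2*-8.2=18.04, -6.4*1.3=-8.32, 6*-2.1=-12.6, -4.2*2=-8.4 => row sum = -11.28
Total = -35.62 + 16.71 + 31.67 + -11.28 = 1.48

1.48


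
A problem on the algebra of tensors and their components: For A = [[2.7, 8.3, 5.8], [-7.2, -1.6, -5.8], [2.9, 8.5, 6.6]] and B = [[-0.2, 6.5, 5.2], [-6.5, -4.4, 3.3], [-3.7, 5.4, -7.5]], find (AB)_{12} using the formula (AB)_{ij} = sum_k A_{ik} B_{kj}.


(AB)_{ij} = sum_k A_{ik} B_{kj}.
For i=1, j=2:
A_{11} * B_{12} = 2.7 * 6.5 = 17.55
A_{12} * B_{22} = 8.3 * -4.4 = -36.52
A_{13} * B_{32} = 5.8 * 5.4 = 31.32
Sum = 17.55 + -36.52 + 31.32 = 12.35

12.35


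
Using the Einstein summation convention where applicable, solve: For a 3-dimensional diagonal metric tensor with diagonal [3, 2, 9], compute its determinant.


For a diagonal metric, the determinant is the product of diagonal entries.
Diagonal entries: 3, 2, 9
det(g) = 3 * 2 * 9 = 54

54


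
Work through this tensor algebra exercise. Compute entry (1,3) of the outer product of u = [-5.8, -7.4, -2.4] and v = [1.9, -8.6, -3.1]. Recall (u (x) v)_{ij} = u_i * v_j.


The outer product entry T_{ij} = u_i * v_j.
We need i=1, j=3.
u_1 = -5.8, v_3 = -3.1
T_{1,3} = -5.8 * -3.1 = 17.98

17.98


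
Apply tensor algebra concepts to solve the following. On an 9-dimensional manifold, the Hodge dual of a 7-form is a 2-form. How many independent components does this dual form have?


The Hodge dual of a p-form on an n-dimensional manifold is an (n-p)-form.
n = 9, p = 7, so dual degree = 9 - 7 = 2
The number of components is C(n, n-p) = C(9, 2) = 36

36


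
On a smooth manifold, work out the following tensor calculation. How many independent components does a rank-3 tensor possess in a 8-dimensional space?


The number of components of a rank-r tensor in d dimensions is d^r.
Here d = 8 and r = 3.
8^3 = 512

512


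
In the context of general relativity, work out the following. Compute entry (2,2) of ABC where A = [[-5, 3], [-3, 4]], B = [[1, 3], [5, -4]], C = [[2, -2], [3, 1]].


(ABC)_{22} = sum_m (AB)_{2m} C_{m2}. First compute row 2 of AB.
(AB)_{21} = -3*1 + 4*5 = 17
(AB)_{22} = -3*3 + 4*-4 = -25
Now contract with column 2 of C:
(AB)_{21} * C_{12} = 17 * -2 = -34
(AB)_{22} * C_{22} = -25 * 1 = -25
(ABC)_{22} = -34 + -25 = -59

-59


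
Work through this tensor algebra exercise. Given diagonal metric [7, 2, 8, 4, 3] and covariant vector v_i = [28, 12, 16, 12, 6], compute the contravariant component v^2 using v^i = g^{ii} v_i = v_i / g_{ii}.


To raise an index with a diagonal metric: v^i = v_i / g_{ii}.
For index 2: v_2 = 12, g_{22} = 2
v^2 = 12 / 2 = 6

6


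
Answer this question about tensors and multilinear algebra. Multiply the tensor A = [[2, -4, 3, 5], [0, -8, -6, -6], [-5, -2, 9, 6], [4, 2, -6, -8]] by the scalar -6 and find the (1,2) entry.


Scalar multiplication: (cA)_{ij} = c * A_{ij}.
c = -6
A_{12} = -4
(cA)_{12} = -6 * -4 = 24

24


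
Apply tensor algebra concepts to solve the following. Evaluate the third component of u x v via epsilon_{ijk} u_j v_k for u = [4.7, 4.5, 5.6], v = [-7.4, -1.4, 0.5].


(u x v)_3 = sum_{j,k} epsilon_{3jk} u_j v_k. Only permutations of (1,2,3) contribute; the two non-zero terms are:
eps_{312} u_1 v_2 = 1 * 4.7 * -1.4 = -6.58
eps_{321} u_2 v_1 = -1 * 4.5 * -7.4 = 33.3
(u x v)_3 = 26.72

26.72


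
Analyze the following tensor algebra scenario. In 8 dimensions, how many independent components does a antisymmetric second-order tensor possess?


A antisymmetric rank-2 tensor in d dimensions has d(d-1)/2 independent components.
d = 8
d(d-1)/2 = 8 * 7 / 2 = 56 / 2 = 28

28


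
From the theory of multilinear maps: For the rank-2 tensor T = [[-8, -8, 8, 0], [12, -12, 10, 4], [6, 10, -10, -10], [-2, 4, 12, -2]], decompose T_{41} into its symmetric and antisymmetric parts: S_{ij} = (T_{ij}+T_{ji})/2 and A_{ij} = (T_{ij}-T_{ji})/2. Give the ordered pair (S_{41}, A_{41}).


T_{41} = -2
T_{14} = 0
S_{41} = (-2 + 0)/2 = -2/2 = -1
A_{41} = (-2 - 0)/2 = -2/2 = -1
Check: S + A = -1 + -1 = -2 = T_{41}.

(-1, -1)


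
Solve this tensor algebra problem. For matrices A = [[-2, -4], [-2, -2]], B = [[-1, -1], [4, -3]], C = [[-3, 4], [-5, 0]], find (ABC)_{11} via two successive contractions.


(ABC)_{11} = sum_m (AB)_{1m} C_{m1}. First compute row 1 of AB.
(AB)_{11} = -2*-1 + -4*4 = -14
(AB)_{12} = -2*-1 + -4*-3 = 14
Now contract with column 1 of C:
(AB)_{11} * C_{11} = -14 * -3 = 42
(AB)_{12} * C_{21} = 14 * -5 = -70
(ABC)_{11} = 42 + -70 = -28

-28


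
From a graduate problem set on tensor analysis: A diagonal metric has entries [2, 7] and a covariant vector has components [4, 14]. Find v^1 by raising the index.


To raise an index with a diagonal metric: v^i = v_i / g_{ii}.
For index 1: v_1 = 4, g_{11} = 2
v^1 = 4 / 2 = 2

2


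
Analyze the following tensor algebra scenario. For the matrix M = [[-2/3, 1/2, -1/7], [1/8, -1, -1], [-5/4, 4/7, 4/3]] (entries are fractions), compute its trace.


The trace is the sum of diagonal entries.
Diagonal: M[1,1] = -2/3, M[2,2] = -1, M[3,3] = 4/3
Tr(M) = -2/3 + -1 + 4/3
Computing step by step:
After adding M[1,1]: -2/3
After adding M[2,2]: -5/3
After adding M[3,3]: -1/3
Tr(M) = -1/3

-1/3


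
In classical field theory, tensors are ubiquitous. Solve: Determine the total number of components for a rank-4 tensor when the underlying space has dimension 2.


The number of components of a rank-r tensor in d dimensions is d^r.
Here d = 2 and r = 4.
2^4 = 16

16


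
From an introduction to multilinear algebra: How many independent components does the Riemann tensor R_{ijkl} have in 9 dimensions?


The Riemann tensor in d dimensions has d^2(d^2 - 1)/12 independent components.
d = 9, so d^2 = 81
d^2 - 1 = 80
d^2(d^2 - 1) = 81 * 80 = 6480
Divide by 12: 6480 / 12 = 540

540


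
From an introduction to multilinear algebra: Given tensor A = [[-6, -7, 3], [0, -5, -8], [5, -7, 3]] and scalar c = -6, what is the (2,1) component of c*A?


Scalar multiplication: (cA)_{ij} = c * A_{ij}.
c = -6
A_{21} = 0
(cA)_{21} = -6 * 0 = 0

0


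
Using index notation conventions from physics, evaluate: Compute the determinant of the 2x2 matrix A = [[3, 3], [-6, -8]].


For a 2x2 matrix [[a, b], [c, d]], det = a*d - b*c.
a = 3, b = 3, c = -6, d = -8
a*d = 3 * -8 = -24
b*c = 3 * -6 = -18
det = -24 - -18 = -6

-6


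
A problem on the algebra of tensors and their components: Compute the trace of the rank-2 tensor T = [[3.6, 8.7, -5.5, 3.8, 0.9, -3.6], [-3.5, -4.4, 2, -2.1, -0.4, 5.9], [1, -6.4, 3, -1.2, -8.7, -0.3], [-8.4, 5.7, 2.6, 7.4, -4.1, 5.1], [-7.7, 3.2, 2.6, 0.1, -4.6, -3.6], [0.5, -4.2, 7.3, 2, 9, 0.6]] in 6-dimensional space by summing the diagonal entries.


The contraction (trace) of a rank-2 tensor is the sum of its diagonal elements.
Diagonal entries: A[1,1] = 3.6, A[2,2] = -4.4, A[3,3] = 3, A[4,4] = 7.4, A[5,5] = -4.6, A[6,6] = 0.6
Tr(A) = 3.6 + -4.4 + 3 + 7.4 + -4.6 + 0.6 = 5.6

5.6


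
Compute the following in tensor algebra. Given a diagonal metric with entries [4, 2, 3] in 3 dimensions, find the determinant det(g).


For a diagonal metric, the determinant is the product of diagonal entries.
Diagonal entries: 4, 2, 3
det(g) = 4 * 2 * 3 = 24

24


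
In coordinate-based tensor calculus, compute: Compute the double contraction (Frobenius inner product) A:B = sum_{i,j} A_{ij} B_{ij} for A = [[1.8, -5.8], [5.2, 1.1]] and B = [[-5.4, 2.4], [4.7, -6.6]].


A:B = sum over all i,j of A_{ij} * B_{ij}.
Row 1: 1.8*-5.4=-9.72, -5.8*2.4=-13.92 => row sum = -23.64
Row 2: 5.2*4.7=24.44, 1.1*-6.6=-7.26 => row sum = 17.18
Total = -23.64 + 17.18 = -6.46

-6.46


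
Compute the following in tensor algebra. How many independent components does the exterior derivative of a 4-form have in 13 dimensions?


The exterior derivative of a p-form is a (p+1)-form.
Its number of independent components is C(n, p+1).
n = 13, p+1 = 5
C(13, 5) = 1287

1287


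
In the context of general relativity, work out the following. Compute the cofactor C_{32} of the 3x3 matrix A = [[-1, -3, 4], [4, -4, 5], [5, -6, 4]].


To find cofactor C_{32}, delete row 3 and column 2.
The resulting 2x2 submatrix is: [[-1, 4], [4, 5]]
Minor M_{32} = -1*5 - 4*4
  = -5 - 16 = -21
Sign = (-1)^(3+2) = (-1)^5 = -1
Cofactor C_{32} = -1 * -21 = 21

21


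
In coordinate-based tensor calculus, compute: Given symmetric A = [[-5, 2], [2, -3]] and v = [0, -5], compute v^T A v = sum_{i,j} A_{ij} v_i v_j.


First compute Av:
(Av)_1 = -5*0 + 2*-5 = -10
(Av)_2 = 2*0 + -3*-5 = 15
Av = [-10, 15]
Then v^T (Av) = 0*-10 + -5*15
= 0 + -75 = -75

-75


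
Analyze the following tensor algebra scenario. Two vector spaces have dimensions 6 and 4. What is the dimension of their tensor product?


The dimension of a tensor product is the product of dimensions.
dim(V) = 6, dim(W) = 4
dim(V (x) W) = 6 * 4 = 24

24


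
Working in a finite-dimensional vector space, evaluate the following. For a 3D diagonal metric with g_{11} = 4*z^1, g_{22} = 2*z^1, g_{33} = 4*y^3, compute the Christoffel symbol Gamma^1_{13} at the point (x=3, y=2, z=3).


For a diagonal metric, Gamma^k_{ij} = (1/2) g^{kk} (dg_{ik}/dx_j + dg_{jk}/dx_i - dg_{ij}/dx_k).
The metric is diagonal, so g_{ab} = 0 for a != b.
At the given point: g_{11} = 12, g_{22} = 6, g_{33} = 32
g^{11} = 1/12
dg_{11}/dx_3 = dg_{11}/dx_3 = 4
dg_{31}/dx_1 = 0 (off-diagonal)
dg_{13}/dx_1 = 0 (off-diagonal)
Numerator = 4 + 0 - 0 = 4
Gamma^1_{13} = 4 / (2 * 12) = 1/6

1/6


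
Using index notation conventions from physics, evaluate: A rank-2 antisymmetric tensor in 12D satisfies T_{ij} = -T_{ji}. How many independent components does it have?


An antisymmetric rank-2 tensor satisfies A_{ij} = -A_{ji}, so diagonal entries are zero.
The independent components are the upper-triangular entries: C(n, 2) = n(n-1)/2.
n = 12
C(12, 2) = 12 * 11 / 2 = 132 / 2 = 66

66


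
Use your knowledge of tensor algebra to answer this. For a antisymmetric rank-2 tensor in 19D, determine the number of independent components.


A antisymmetric rank-2 tensor in d dimensions has d(d-1)/2 independent components.
d = 19
d(d-1)/2 = 19 * 18 / 2 = 342 / 2 = 171

171


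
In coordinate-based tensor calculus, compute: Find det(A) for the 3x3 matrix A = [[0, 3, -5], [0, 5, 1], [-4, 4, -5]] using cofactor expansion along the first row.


Expanding along the first row, det(A) = a11*M_11 - a12*M_12 + a13*M_13, where M_1j is the (1,j) minor.
Minor M_11 = 5*-5 - 1*4 = -29
Minor M_12 = 0*-5 - 1*-4 = 4
Minor M_13 = 0*4 - 5*-4 = 20
det = 0*(-29) - 3*(4) + -5*(20)
    = 0 - 12 + -100
    = -112

-112


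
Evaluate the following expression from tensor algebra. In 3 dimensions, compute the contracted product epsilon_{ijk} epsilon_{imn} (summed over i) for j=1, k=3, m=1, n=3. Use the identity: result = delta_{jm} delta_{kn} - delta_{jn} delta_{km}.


Using the identity: epsilon_{ijk} epsilon_{imn} = delta_{jm} delta_{kn} - delta_{jn} delta_{km}.
delta_{11} = 1
delta_{33} = 1
delta_{13} = 0
delta_{31} = 0
Result = 1 * 1 - 0 * 0 = 1 - 0 = 1

1


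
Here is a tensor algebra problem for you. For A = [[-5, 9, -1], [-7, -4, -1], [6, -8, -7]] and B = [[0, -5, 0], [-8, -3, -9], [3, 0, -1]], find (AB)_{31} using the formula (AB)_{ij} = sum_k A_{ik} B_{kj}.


(AB)_{ij} = sum_k A_{ik} B_{kj}.
For i=3, j=1:
A_{31} * B_{11} = 6 * 0 = 0
A_{32} * B_{21} = -8 * -8 = 64
A_{33} * B_{31} = -7 * 3 = -21
Sum = 0 + 64 + -21 = 43

43


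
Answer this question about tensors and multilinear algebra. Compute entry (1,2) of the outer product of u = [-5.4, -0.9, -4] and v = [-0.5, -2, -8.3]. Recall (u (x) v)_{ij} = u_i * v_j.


The outer product entry T_{ij} = u_i * v_j.
We need i=1, j=2.
u_1 = -5.4, v_2 = -2
T_{1,2} = -5.4 * -2 = 10.8

10.8


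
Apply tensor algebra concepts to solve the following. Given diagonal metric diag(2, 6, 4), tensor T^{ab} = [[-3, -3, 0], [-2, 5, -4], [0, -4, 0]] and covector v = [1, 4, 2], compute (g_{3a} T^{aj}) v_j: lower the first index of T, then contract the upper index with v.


Step 1: lower the first index. For a diagonal metric, g_{ia} T^{aj} = g_{ii} T^{ij} (no sum on i).
g_{33} = 4
S_3{}^1 = 4 * T^{31} = 4 * 0 = 0
S_3{}^2 = 4 * T^{32} = 4 * -4 = -16
S_3{}^3 = 4 * T^{33} = 4 * 0 = 0
Step 2: contract S_3{}^j with v_j.
S_3{}^1 * v_1 = 0 * 1 = 0
S_3{}^2 * v_2 = -16 * 4 = -64
S_3{}^3 * v_3 = 0 * 2 = 0
Result = 0 + -64 + 0 = -64

-64
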